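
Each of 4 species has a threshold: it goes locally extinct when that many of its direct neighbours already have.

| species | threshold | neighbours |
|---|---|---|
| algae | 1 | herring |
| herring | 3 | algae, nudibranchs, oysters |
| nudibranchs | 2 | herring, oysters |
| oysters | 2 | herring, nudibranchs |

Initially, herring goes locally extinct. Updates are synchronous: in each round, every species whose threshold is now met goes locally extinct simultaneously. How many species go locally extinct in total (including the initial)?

Round 1 — herring goes locally extinct (initial).
Round 2 — checking thresholds:
  algae: 1 of 1 neighbours ≥ 1, goes locally extinct.
  nudibranchs: 1 of 2 neighbours < 2, below threshold.
  oysters: 1 of 2 neighbours < 2, below threshold.
Round 3 — no new extinctions; cascade stops.

2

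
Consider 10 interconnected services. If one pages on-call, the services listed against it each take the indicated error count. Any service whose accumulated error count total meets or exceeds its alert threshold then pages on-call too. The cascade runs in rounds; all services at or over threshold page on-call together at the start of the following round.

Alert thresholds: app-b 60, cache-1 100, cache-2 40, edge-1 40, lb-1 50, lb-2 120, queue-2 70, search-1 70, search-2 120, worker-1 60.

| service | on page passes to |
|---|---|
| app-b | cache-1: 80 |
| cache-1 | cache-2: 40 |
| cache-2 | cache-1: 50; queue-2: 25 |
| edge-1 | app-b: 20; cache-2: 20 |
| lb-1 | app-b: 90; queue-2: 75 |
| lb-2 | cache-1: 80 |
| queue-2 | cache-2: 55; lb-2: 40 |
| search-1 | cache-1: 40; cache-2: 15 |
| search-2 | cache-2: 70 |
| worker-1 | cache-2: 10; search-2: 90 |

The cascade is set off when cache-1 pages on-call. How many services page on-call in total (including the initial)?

Round 1 — cache-1 pages on-call (initial).
  cache-2: +40 → 40 ≥ 40
Round 2 — cache-2 pages on-call.
  queue-2: +25 → 25 < 70
No further pages.

2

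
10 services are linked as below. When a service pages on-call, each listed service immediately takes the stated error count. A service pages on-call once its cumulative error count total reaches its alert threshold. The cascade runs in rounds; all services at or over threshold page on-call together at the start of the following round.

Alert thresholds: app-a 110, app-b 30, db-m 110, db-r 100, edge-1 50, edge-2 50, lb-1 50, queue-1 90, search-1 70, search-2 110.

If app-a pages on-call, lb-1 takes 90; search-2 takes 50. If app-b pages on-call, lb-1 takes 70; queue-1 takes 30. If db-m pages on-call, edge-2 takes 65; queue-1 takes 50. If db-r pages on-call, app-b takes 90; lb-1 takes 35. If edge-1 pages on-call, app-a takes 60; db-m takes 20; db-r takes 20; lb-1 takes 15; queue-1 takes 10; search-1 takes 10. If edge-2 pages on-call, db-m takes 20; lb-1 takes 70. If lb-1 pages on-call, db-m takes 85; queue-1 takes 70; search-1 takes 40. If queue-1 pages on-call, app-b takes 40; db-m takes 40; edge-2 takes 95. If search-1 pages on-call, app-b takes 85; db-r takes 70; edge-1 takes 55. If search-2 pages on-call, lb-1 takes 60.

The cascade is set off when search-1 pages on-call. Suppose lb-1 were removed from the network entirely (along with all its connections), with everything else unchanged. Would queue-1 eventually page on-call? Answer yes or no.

no

With lb-1 removed:
Round 1 — search-1 pages on-call (initial).
  app-b: +85 → 85 ≥ 30
  db-r: +70 → 70 < 100
  edge-1: +55 → 55 ≥ 50
Round 2 — app-b, edge-1 page on-call.
  app-a: +60 → 60 < 110
  db-m: +20 → 20 < 110
  db-r: +20 → 90 < 100
  queue-1: +30+10 → 40 < 90
No further pages.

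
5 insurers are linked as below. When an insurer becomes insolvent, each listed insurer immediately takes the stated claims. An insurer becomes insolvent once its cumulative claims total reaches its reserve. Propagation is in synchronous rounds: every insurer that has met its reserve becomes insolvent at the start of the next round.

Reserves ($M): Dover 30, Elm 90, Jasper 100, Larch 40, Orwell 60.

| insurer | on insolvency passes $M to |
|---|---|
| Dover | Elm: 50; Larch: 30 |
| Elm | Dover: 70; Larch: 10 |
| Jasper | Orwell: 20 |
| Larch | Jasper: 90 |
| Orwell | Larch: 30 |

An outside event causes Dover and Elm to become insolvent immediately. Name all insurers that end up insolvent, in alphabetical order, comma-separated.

Round 1 — Dover, Elm become insolvent (initial).
  Larch: +30+10 → 40 ≥ 40
Round 2 — Larch becomes insolvent.
  Jasper: +90 → 90 < 100
No further insolvencies.

Dover, Elm, Larch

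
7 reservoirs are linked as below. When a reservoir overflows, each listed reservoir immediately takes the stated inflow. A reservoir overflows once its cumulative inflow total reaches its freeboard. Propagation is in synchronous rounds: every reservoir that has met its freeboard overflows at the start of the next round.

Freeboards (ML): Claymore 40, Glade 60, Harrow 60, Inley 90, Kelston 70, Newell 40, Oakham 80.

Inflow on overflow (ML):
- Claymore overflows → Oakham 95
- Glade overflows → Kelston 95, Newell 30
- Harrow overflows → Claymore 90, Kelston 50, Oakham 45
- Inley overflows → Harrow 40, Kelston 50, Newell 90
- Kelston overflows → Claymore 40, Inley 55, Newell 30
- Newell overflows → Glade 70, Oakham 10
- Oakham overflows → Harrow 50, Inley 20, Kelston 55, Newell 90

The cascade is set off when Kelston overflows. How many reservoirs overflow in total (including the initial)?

Round 1 — Kelston overflows (initial).
  Claymore: +40 → 40 ≥ 40
  Inley: +55 → 55 < 90
  Newell: +30 → 30 < 40
Round 2 — Claymore overflows.
  Oakham: +95 → 95 ≥ 80
Round 3 — Oakham overflows.
  Harrow: +50 → 50 < 60
  Inley: +20 → 75 < 90
  Newell: +90 → 120 ≥ 40
Round 4 — Newell overflows.
  Glade: +70 → 70 ≥ 60
Round 5 — Glade overflows.
No further overflows.

5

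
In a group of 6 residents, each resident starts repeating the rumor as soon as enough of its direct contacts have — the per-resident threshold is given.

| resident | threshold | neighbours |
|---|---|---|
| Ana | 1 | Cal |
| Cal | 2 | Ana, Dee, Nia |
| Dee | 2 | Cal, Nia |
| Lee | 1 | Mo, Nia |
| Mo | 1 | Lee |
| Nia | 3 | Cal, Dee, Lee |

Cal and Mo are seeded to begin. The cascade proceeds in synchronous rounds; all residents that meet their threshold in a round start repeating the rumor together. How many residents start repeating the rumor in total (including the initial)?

4

Round 1 — Cal, Mo start repeating the rumor (initial).
Round 2 — checking thresholds:
  Ana: 1 of 1 neighbours ≥ 1, starts repeating the rumor.
  Dee: 1 of 2 neighbours < 2, holds.
  Lee: 1 of 2 neighbours ≥ 1, starts repeating the rumor.
  Nia: 1 of 3 neighbours < 3, holds.
Round 3 — no new spreads; cascade stops.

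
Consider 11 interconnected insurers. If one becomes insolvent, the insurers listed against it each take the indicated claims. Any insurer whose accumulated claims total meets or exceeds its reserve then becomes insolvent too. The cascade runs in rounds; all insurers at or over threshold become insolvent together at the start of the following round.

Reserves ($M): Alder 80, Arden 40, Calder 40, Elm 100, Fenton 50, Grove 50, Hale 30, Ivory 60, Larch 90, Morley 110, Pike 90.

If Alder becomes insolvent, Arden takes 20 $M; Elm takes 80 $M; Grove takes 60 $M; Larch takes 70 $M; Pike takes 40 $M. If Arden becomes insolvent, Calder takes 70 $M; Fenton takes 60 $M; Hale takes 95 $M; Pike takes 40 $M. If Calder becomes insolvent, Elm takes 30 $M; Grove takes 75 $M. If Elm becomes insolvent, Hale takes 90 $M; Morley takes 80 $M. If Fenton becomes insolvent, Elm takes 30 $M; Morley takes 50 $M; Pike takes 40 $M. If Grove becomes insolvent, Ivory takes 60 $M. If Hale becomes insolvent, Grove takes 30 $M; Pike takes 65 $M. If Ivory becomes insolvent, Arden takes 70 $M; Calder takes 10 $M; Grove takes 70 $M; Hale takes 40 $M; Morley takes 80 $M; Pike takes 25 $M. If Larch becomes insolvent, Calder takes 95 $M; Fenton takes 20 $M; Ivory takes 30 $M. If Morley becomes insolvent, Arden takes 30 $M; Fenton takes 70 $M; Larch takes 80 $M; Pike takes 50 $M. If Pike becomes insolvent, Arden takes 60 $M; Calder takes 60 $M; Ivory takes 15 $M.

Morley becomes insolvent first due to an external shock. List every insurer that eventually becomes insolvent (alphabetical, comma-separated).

Round 1 — Morley becomes insolvent (initial).
  Arden: +30 → 30 < 40
  Fenton: +70 → 70 ≥ 50
  Larch: +80 → 80 < 90
  Pike: +50 → 50 < 90
Round 2 — Fenton becomes insolvent.
  Elm: +30 → 30 < 100
  Pike: +40 → 90 ≥ 90
Round 3 — Pike becomes insolvent.
  Arden: +60 → 90 ≥ 40
  Calder: +60 → 60 ≥ 40
  Ivory: +15 → 15 < 60
Round 4 — Arden, Calder become insolvent.
  Elm: +30 → 60 < 100
  Grove: +75 → 75 ≥ 50
  Hale: +95 → 95 ≥ 30
Round 5 — Grove, Hale become insolvent.
  Ivory: +60 → 75 ≥ 60
Round 6 — Ivory becomes insolvent.
No further insolvencies.

Arden, Calder, Fenton, Grove, Hale, Ivory, Morley, Pike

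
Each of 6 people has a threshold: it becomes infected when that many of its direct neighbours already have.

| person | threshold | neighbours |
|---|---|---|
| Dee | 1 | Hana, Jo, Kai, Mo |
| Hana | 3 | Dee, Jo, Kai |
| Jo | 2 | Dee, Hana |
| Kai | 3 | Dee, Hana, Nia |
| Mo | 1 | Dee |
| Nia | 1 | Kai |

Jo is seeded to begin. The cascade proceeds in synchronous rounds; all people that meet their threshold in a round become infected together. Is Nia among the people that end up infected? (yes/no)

Round 1 — Jo becomes infected (initial).
Round 2 — checking thresholds:
  Dee: 1 of 4 neighbours ≥ 1, becomes infected.
  Hana: 1 of 3 neighbours < 3, not yet.
Round 3 — checking thresholds:
  Hana: 2 of 3 neighbours < 3, not yet.
  Kai: 1 of 3 neighbours < 3, not yet.
  Mo: 1 of 1 neighbours ≥ 1, becomes infected.
Round 4 — no new infections; cascade stops.

no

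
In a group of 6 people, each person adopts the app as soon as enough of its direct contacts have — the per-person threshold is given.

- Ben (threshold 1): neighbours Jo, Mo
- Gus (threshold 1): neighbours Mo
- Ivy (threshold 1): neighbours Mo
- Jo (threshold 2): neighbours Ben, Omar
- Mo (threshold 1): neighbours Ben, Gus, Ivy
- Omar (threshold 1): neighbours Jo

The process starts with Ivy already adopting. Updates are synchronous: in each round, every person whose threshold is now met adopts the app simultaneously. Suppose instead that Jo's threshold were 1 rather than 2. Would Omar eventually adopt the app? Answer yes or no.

With Jo's threshold at 1:
Round 1 — Ivy adopts the app (initial).
Round 2 — checking thresholds:
  Mo: 1 of 3 neighbours ≥ 1, adopts the app.
Round 3 — checking thresholds:
  Ben: 1 of 2 neighbours ≥ 1, adopts the app.
  Gus: 1 of 1 neighbours ≥ 1, adopts the app.
Round 4 — checking thresholds:
  Jo: 1 of 2 neighbours ≥ 1, adopts the app.
Round 5 — checking thresholds:
  Omar: 1 of 1 neighbours ≥ 1, adopts the app.
Round 6 — no new adoptions; cascade stops.

yes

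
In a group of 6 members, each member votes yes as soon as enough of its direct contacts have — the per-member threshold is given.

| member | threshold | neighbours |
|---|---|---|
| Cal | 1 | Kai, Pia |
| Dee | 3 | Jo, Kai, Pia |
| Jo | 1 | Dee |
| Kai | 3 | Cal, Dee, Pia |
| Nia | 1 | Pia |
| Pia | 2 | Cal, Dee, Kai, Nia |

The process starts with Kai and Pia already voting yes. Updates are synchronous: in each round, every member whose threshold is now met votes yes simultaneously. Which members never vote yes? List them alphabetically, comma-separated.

Round 1 — Kai, Pia vote yes (initial).
Round 2 — checking thresholds:
  Cal: 2 of 2 neighbours ≥ 1, votes yes.
  Dee: 2 of 3 neighbours < 3, not yet.
  Nia: 1 of 1 neighbours ≥ 1, votes yes.
Round 3 — no new yes votes; cascade stops.

Dee, Jo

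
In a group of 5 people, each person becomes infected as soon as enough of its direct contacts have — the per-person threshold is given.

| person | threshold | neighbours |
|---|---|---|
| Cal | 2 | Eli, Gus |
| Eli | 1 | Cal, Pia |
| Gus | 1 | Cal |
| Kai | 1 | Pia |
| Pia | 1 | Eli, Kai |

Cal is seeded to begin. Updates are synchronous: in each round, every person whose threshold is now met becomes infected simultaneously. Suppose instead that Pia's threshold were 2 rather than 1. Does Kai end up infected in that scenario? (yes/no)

no

With Pia's threshold at 2:
Round 1 — Cal becomes infected (initial).
Round 2 — checking thresholds:
  Eli: 1 of 2 neighbours ≥ 1, becomes infected.
  Gus: 1 of 1 neighbours ≥ 1, becomes infected.
Round 3 — no new infections; cascade stops.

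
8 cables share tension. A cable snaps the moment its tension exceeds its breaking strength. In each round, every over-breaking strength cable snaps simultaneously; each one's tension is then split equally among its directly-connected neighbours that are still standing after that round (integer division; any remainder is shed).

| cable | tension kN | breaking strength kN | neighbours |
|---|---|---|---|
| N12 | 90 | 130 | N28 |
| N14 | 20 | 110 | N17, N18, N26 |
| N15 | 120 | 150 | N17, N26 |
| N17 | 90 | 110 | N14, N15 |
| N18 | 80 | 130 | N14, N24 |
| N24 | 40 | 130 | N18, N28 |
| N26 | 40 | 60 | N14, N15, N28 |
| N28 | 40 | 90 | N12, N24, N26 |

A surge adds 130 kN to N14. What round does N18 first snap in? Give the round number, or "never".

Round 1 — N14 at 150 > 110. N14 snaps.
  N14 sheds 150 kN to N17, N18, N26: 50 each.
    N17: 90+50 = 140 > 110
    N18: 80+50 = 130 ≤ 130
    N26: 40+50 = 90 > 60
Round 2 — N17, N26 snap.
  N17 sheds 140 kN to N15: 140 each.
    N15: 120+140 = 260 > 150
  N26 sheds 90 kN to N15, N28: 45 each.
    N15: 260+45 = 305 > 150
    N28: 40+45 = 85 ≤ 90
Round 3 — N15 snaps.
  N15 sheds 305 kN: no online neighbours, lost.
No further breaks.

never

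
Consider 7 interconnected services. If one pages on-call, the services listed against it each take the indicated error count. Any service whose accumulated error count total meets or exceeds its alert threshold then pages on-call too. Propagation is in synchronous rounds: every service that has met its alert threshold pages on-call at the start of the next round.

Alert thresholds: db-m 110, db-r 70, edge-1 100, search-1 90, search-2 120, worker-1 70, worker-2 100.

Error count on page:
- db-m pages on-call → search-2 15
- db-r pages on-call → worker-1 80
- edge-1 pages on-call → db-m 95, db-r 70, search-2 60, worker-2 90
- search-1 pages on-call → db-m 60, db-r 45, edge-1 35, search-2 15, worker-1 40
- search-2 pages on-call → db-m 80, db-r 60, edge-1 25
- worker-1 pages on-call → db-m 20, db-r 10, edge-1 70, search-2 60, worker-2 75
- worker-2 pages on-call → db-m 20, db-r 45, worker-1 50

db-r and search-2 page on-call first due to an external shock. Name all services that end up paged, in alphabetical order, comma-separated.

Round 1 — db-r, search-2 page on-call (initial).
  db-m: +80 → 80 < 110
  edge-1: +25 → 25 < 100
  worker-1: +80 → 80 ≥ 70
Round 2 — worker-1 pages on-call.
  db-m: +20 → 100 < 110
  edge-1: +70 → 95 < 100
  worker-2: +75 → 75 < 100
No further pages.

db-r, search-2, worker-1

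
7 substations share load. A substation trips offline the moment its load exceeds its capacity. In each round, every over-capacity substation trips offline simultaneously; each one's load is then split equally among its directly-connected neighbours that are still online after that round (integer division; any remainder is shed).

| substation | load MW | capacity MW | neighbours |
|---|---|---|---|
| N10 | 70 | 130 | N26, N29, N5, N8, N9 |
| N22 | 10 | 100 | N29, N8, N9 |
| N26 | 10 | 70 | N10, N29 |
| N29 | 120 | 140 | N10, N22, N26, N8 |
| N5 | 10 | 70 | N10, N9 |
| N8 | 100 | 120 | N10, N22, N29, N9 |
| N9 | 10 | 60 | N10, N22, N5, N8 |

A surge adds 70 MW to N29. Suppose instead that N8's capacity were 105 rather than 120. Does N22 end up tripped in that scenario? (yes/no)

yes

With N8's capacity at 105:
Round 1 — N29 at 190 > 140. N29 trips offline.
  N29 sheds 190 MW to N10, N22, N26, N8: 47 each (2 lost).
    N10: 70+47 = 117 ≤ 130
    N22: 10+47 = 57 ≤ 100
    N26: 10+47 = 57 ≤ 70
    N8: 100+47 = 147 > 105
Round 2 — N8 trips offline.
  N8 sheds 147 MW to N10, N22, N9: 49 each.
    N10: 117+49 = 166 > 130
    N22: 57+49 = 106 > 100
    N9: 10+49 = 59 ≤ 60
Round 3 — N10, N22 trip offline.
  N10 sheds 166 MW to N26, N5, N9: 55 each (1 lost).
    N26: 57+55 = 112 > 70
    N5: 10+55 = 65 ≤ 70
    N9: 59+55 = 114 > 60
  N22 sheds 106 MW to N9: 106 each.
    N9: 114+106 = 220 > 60
Round 4 — N26, N9 trip offline.
  N26 sheds 112 MW: no online neighbours, lost.
  N9 sheds 220 MW to N5: 220 each.
    N5: 65+220 = 285 > 70
Round 5 — N5 trips offline.
  N5 sheds 285 MW: no online neighbours, lost.
No further trips.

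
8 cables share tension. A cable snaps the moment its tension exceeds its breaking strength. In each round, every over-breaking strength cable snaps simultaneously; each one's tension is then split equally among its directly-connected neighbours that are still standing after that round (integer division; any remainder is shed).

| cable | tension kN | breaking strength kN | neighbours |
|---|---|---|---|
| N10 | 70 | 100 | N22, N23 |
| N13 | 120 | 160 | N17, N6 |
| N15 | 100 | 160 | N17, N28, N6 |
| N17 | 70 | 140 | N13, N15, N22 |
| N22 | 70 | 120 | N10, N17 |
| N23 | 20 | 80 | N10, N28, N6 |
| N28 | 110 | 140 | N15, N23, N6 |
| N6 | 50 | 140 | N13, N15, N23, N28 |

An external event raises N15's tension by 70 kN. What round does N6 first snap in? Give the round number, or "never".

3

Round 1 — N15 at 170 > 160. N15 snaps.
  N15 sheds 170 kN to N17, N28, N6: 56 each (2 lost).
    N17: 70+56 = 126 ≤ 140
    N28: 110+56 = 166 > 140
    N6: 50+56 = 106 ≤ 140
Round 2 — N28 snaps.
  N28 sheds 166 kN to N23, N6: 83 each.
    N23: 20+83 = 103 > 80
    N6: 106+83 = 189 > 140
Round 3 — N23, N6 snap.
  N23 sheds 103 kN to N10: 103 each.
    N10: 70+103 = 173 > 100
  N6 sheds 189 kN to N13: 189 each.
    N13: 120+189 = 309 > 160
Round 4 — N10, N13 snap.
  N10 sheds 173 kN to N22: 173 each.
    N22: 70+173 = 243 > 120
  N13 sheds 309 kN to N17: 309 each.
    N17: 126+309 = 435 > 140
Round 5 — N17, N22 snap.
  N17 sheds 435 kN: no online neighbours, lost.
  N22 sheds 243 kN: no online neighbours, lost.
No further breaks.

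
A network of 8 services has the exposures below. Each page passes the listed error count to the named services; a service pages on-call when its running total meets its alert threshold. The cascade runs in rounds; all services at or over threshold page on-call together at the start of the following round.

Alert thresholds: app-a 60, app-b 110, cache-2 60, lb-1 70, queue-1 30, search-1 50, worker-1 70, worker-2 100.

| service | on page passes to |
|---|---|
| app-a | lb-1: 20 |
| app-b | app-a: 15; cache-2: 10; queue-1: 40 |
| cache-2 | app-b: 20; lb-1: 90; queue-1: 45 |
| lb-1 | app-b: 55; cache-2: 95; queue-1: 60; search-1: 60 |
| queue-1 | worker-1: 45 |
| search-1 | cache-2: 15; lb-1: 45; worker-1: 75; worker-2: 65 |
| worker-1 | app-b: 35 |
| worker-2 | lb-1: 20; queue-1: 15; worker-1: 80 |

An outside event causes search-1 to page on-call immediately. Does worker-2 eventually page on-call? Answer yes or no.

no

Round 1 — search-1 pages on-call (initial).
  cache-2: +15 → 15 < 60
  lb-1: +45 → 45 < 70
  worker-1: +75 → 75 ≥ 70
  worker-2: +65 → 65 < 100
Round 2 — worker-1 pages on-call.
  app-b: +35 → 35 < 110
No further pages.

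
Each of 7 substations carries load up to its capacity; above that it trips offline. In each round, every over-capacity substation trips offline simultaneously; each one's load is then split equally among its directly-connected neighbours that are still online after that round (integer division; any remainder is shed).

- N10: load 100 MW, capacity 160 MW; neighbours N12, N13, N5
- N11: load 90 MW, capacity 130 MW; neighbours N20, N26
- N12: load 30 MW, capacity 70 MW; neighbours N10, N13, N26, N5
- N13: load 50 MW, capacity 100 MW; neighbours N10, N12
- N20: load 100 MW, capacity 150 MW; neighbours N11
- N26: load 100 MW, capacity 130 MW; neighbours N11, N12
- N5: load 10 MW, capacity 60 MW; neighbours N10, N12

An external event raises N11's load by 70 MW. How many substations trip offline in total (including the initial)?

Round 1 — N11 at 160 > 130. N11 trips offline.
  N11 sheds 160 MW to N20, N26: 80 each.
    N20: 100+80 = 180 > 150
    N26: 100+80 = 180 > 130
Round 2 — N20, N26 trip offline.
  N20 sheds 180 MW: no online neighbours, lost.
  N26 sheds 180 MW to N12: 180 each.
    N12: 30+180 = 210 > 70
Round 3 — N12 trips offline.
  N12 sheds 210 MW to N10, N13, N5: 70 each.
    N10: 100+70 = 170 > 160
    N13: 50+70 = 120 > 100
    N5: 10+70 = 80 > 60
Round 4 — N10, N13, N5 trip offline.
  N10 sheds 170 MW: no online neighbours, lost.
  N13 sheds 120 MW: no online neighbours, lost.
  N5 sheds 80 MW: no online neighbours, lost.
No further trips.

7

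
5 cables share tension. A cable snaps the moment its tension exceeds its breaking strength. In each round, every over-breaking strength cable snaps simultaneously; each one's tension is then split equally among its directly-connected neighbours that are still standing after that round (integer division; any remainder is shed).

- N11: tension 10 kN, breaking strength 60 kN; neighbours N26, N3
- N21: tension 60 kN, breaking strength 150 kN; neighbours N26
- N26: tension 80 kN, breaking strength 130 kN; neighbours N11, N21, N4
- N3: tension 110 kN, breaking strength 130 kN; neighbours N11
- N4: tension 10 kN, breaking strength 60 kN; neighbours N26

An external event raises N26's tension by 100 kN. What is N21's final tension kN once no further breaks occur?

120

Round 1 — N26 at 180 > 130. N26 snaps.
  N26 sheds 180 kN to N11, N21, N4: 60 each.
    N11: 10+60 = 70 > 60
    N21: 60+60 = 120 ≤ 150
    N4: 10+60 = 70 > 60
Round 2 — N11, N4 snap.
  N11 sheds 70 kN to N3: 70 each.
    N3: 110+70 = 180 > 130
  N4 sheds 70 kN: no online neighbours, lost.
Round 3 — N3 snaps.
  N3 sheds 180 kN: no online neighbours, lost.
No further breaks.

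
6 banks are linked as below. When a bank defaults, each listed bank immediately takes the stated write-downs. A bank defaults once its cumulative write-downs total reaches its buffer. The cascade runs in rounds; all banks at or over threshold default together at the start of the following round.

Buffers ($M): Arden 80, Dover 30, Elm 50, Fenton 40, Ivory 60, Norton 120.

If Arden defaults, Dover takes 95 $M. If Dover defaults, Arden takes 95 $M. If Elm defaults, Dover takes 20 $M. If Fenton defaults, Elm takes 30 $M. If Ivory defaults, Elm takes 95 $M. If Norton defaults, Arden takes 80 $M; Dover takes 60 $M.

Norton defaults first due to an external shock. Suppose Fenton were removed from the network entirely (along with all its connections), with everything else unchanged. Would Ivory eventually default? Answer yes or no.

no

With Fenton removed:
Round 1 — Norton defaults (initial).
  Arden: +80 → 80 ≥ 80
  Dover: +60 → 60 ≥ 30
Round 2 — Arden, Dover default.
No further defaults.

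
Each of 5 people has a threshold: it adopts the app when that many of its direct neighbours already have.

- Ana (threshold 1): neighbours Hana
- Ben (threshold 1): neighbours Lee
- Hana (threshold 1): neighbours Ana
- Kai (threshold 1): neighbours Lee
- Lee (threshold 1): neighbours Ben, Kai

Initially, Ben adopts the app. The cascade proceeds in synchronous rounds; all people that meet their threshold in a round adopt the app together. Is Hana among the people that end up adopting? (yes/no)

Round 1 — Ben adopts the app (initial).
Round 2 — checking thresholds:
  Lee: 1 of 2 neighbours ≥ 1, adopts the app.
Round 3 — checking thresholds:
  Kai: 1 of 1 neighbours ≥ 1, adopts the app.
Round 4 — no new adoptions; cascade stops.

no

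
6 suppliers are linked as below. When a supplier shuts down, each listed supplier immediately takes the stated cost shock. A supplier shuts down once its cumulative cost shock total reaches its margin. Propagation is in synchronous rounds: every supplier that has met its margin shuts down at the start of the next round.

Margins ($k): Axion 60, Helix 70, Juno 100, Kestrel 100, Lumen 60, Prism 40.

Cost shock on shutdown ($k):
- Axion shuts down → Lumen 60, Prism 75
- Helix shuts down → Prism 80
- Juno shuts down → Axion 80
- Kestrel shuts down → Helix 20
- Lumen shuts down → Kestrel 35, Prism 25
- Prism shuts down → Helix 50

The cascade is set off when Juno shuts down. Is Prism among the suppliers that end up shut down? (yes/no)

Round 1 — Juno shuts down (initial).
  Axion: +80 → 80 ≥ 60
Round 2 — Axion shuts down.
  Lumen: +60 → 60 ≥ 60
  Prism: +75 → 75 ≥ 40
Round 3 — Lumen, Prism shut down.
  Helix: +50 → 50 < 70
  Kestrel: +35 → 35 < 100
No further shutdowns.

yes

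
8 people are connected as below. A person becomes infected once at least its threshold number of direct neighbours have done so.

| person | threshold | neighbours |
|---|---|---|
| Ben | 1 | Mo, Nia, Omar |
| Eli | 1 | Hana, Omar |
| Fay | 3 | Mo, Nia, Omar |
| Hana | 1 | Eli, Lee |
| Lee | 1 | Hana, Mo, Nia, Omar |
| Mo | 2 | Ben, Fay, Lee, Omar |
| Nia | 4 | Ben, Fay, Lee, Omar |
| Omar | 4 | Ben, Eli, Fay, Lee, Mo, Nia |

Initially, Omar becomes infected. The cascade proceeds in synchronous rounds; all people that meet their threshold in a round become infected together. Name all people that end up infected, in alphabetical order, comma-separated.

Round 1 — Omar becomes infected (initial).
Round 2 — checking thresholds:
  Ben: 1 of 3 neighbours ≥ 1, becomes infected.
  Eli: 1 of 2 neighbours ≥ 1, becomes infected.
  Fay: 1 of 3 neighbours < 3, below threshold.
  Lee: 1 of 4 neighbours ≥ 1, becomes infected.
  Mo: 1 of 4 neighbours < 2, below threshold.
  Nia: 1 of 4 neighbours < 4, below threshold.
Round 3 — checking thresholds:
  Fay: 1 of 3 neighbours < 3, below threshold.
  Hana: 2 of 2 neighbours ≥ 1, becomes infected.
  Mo: 3 of 4 neighbours ≥ 2, becomes infected.
  Nia: 3 of 4 neighbours < 4, below threshold.
Round 4 — no new infections; cascade stops.

Ben, Eli, Hana, Lee, Mo, Omar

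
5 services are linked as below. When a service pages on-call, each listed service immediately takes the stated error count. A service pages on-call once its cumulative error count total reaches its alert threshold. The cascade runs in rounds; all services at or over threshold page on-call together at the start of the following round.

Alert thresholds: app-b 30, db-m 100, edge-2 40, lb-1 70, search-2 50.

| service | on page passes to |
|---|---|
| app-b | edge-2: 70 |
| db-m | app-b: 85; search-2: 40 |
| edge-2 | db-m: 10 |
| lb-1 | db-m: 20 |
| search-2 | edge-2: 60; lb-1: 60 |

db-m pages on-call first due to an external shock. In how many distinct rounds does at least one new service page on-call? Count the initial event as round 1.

Round 1 — db-m pages on-call (initial).
  app-b: +85 → 85 ≥ 30
  search-2: +40 → 40 < 50
Round 2 — app-b pages on-call.
  edge-2: +70 → 70 ≥ 40
Round 3 — edge-2 pages on-call.
No further pages.

3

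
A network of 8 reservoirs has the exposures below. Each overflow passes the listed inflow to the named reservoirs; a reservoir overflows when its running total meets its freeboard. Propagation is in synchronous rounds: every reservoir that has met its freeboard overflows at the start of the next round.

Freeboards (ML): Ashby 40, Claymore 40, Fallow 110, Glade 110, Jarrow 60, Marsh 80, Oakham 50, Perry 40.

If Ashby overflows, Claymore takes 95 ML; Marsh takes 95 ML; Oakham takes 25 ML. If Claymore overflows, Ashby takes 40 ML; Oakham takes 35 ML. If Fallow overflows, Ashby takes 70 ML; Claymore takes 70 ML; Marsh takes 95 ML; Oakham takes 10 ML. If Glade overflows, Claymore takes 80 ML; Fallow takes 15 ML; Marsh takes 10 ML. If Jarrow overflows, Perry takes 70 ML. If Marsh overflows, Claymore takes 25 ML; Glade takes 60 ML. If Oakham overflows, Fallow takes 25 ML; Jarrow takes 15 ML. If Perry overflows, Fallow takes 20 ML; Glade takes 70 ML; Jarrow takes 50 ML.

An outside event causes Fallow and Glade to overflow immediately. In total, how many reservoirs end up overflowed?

Round 1 — Fallow, Glade overflow (initial).
  Ashby: +70 → 70 ≥ 40
  Claymore: +70+80 → 150 ≥ 40
  Marsh: +95+10 → 105 ≥ 80
  Oakham: +10 → 10 < 50
Round 2 — Ashby, Claymore, Marsh overflow.
  Oakham: +25+35 → 70 ≥ 50
Round 3 — Oakham overflows.
  Jarrow: +15 → 15 < 60
No further overflows.

6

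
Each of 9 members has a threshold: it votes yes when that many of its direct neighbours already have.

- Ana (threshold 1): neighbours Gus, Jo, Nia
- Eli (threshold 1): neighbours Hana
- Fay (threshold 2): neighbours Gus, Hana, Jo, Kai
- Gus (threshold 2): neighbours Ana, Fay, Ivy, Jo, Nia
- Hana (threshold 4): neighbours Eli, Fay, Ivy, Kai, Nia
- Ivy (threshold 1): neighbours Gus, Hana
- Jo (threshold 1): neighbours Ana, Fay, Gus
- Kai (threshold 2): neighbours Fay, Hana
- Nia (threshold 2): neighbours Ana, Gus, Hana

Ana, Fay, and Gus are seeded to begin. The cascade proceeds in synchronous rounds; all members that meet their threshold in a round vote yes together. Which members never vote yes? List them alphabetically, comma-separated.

Round 1 — Ana, Fay, Gus vote yes (initial).
Round 2 — checking thresholds:
  Hana: 1 of 5 neighbours < 4, not yet.
  Ivy: 1 of 2 neighbours ≥ 1, votes yes.
  Jo: 3 of 3 neighbours ≥ 1, votes yes.
  Kai: 1 of 2 neighbours < 2, not yet.
  Nia: 2 of 3 neighbours ≥ 2, votes yes.
Round 3 — no new yes votes; cascade stops.

Eli, Hana, Kai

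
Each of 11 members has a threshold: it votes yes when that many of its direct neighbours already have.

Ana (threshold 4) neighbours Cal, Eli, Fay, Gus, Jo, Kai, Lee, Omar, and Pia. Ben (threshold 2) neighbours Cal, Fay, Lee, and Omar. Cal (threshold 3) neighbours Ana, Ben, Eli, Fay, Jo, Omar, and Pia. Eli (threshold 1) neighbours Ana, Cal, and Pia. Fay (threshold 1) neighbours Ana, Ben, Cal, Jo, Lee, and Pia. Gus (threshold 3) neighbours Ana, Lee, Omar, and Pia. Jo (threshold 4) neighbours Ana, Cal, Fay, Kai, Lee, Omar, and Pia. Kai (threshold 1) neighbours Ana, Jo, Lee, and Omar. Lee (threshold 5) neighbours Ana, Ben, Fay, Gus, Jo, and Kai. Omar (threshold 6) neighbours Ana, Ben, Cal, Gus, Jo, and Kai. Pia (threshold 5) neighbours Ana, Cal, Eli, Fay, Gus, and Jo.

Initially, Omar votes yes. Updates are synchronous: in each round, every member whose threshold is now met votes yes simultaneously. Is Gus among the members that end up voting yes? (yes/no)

no

Round 1 — Omar votes yes (initial).
Round 2 — checking thresholds:
  Ana: 1 of 9 neighbours < 4, below threshold.
  Ben: 1 of 4 neighbours < 2, below threshold.
  Cal: 1 of 7 neighbours < 3, below threshold.
  Gus: 1 of 4 neighbours < 3, below threshold.
  Jo: 1 of 7 neighbours < 4, below threshold.
  Kai: 1 of 4 neighbours ≥ 1, votes yes.
Round 3 — no new yes votes; cascade stops.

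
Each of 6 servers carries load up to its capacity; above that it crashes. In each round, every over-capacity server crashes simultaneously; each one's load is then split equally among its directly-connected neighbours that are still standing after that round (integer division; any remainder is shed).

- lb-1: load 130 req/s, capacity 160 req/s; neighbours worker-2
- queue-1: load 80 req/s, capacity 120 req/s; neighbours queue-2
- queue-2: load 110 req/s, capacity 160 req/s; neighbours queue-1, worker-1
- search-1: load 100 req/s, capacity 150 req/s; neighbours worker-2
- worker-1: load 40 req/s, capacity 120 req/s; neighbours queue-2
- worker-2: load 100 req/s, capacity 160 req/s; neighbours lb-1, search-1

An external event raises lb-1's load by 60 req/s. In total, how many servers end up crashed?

3

Round 1 — lb-1 at 190 > 160. lb-1 crashes.
  lb-1 sheds 190 req/s to worker-2: 190 each.
    worker-2: 100+190 = 290 > 160
Round 2 — worker-2 crashes.
  worker-2 sheds 290 req/s to search-1: 290 each.
    search-1: 100+290 = 390 > 150
Round 3 — search-1 crashes.
  search-1 sheds 390 req/s: no online neighbours, lost.
No further crashes.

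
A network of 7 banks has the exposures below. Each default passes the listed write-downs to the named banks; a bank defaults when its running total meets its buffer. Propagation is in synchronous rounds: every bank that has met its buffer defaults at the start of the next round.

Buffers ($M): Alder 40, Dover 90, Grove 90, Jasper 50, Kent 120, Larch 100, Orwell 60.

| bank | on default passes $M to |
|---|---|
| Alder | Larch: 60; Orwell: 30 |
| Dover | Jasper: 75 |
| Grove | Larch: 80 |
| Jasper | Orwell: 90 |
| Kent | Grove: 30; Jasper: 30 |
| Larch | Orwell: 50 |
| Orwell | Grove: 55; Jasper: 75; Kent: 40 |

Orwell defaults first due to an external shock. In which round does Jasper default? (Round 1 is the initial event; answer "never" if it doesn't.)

2

Round 1 — Orwell defaults (initial).
  Grove: +55 → 55 < 90
  Jasper: +75 → 75 ≥ 50
  Kent: +40 → 40 < 120
Round 2 — Jasper defaults.
No further defaults.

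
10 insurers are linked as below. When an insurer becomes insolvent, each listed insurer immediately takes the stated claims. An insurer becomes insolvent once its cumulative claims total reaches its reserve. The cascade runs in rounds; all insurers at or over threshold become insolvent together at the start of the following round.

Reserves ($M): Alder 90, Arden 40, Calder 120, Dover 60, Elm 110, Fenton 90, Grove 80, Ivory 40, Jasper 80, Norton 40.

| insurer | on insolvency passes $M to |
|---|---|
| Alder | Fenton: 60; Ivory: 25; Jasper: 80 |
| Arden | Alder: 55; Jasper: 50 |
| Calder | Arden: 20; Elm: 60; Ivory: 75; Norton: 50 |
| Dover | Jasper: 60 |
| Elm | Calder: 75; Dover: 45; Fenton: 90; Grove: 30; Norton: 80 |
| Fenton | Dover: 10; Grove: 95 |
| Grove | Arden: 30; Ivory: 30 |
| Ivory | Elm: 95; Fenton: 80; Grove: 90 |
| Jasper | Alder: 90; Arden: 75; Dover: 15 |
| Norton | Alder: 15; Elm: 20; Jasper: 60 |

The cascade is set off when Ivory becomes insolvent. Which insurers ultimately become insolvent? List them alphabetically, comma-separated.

Round 1 — Ivory becomes insolvent (initial).
  Elm: +95 → 95 < 110
  Fenton: +80 → 80 < 90
  Grove: +90 → 90 ≥ 80
Round 2 — Grove becomes insolvent.
  Arden: +30 → 30 < 40
No further insolvencies.

Grove, Ivory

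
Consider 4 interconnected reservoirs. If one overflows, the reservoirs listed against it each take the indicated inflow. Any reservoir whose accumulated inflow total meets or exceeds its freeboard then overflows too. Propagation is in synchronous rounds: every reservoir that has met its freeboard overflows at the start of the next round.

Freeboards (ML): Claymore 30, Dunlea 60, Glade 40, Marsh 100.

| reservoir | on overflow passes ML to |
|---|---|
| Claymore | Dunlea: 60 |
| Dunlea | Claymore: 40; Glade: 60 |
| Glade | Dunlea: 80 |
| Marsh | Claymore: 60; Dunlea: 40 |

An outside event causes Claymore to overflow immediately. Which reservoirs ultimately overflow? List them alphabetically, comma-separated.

Claymore, Dunlea, Glade

Round 1 — Claymore overflows (initial).
  Dunlea: +60 → 60 ≥ 60
Round 2 — Dunlea overflows.
  Glade: +60 → 60 ≥ 40
Round 3 — Glade overflows.
No further overflows.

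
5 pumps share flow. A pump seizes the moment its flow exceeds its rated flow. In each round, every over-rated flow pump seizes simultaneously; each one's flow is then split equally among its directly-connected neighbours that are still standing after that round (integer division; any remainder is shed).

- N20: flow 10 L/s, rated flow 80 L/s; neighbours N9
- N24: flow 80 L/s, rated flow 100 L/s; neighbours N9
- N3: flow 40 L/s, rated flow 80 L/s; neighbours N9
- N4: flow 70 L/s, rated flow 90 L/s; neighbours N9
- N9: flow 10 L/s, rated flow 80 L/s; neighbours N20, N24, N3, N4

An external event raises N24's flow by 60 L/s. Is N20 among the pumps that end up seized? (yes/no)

Round 1 — N24 at 140 > 100. N24 seizes.
  N24 sheds 140 L/s to N9: 140 each.
    N9: 10+140 = 150 > 80
Round 2 — N9 seizes.
  N9 sheds 150 L/s to N20, N3, N4: 50 each.
    N20: 10+50 = 60 ≤ 80
    N3: 40+50 = 90 > 80
    N4: 70+50 = 120 > 90
Round 3 — N3, N4 seize.
  N3 sheds 90 L/s: no online neighbours, lost.
  N4 sheds 120 L/s: no online neighbours, lost.
No further seizures.

no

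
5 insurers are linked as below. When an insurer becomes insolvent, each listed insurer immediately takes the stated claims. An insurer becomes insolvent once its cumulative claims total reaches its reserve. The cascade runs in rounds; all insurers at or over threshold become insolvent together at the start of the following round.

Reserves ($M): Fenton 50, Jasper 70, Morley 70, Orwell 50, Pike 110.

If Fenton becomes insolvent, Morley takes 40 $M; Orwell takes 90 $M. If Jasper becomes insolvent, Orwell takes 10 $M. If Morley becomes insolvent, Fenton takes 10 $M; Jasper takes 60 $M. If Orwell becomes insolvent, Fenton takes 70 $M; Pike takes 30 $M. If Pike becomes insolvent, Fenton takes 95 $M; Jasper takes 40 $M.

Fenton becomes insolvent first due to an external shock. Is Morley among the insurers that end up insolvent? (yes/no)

Round 1 — Fenton becomes insolvent (initial).
  Morley: +40 → 40 < 70
  Orwell: +90 → 90 ≥ 50
Round 2 — Orwell becomes insolvent.
  Pike: +30 → 30 < 110
No further insolvencies.

no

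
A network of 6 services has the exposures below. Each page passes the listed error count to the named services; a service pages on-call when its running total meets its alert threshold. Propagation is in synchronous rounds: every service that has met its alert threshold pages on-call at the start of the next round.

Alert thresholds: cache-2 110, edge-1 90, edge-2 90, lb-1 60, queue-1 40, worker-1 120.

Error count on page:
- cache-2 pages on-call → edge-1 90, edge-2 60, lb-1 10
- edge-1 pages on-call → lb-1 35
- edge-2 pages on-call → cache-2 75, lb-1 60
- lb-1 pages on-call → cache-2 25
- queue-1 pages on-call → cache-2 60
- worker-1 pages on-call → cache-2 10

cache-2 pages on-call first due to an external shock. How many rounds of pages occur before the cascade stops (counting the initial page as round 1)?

Round 1 — cache-2 pages on-call (initial).
  edge-1: +90 → 90 ≥ 90
  edge-2: +60 → 60 < 90
  lb-1: +10 → 10 < 60
Round 2 — edge-1 pages on-call.
  lb-1: +35 → 45 < 60
No further pages.

2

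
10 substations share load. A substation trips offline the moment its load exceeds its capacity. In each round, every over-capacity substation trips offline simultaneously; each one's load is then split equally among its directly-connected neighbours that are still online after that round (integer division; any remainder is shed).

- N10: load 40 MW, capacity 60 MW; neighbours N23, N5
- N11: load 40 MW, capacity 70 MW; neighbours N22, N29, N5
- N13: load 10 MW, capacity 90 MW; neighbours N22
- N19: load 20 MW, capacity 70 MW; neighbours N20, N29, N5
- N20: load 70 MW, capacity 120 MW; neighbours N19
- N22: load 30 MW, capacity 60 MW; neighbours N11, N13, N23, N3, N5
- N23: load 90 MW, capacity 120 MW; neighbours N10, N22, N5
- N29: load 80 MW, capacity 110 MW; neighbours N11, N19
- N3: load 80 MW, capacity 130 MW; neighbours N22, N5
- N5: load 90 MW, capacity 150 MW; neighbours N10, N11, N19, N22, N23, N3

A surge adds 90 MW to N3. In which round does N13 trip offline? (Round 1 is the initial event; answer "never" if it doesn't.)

never

Round 1 — N3 at 170 > 130. N3 trips offline.
  N3 sheds 170 MW to N22, N5: 85 each.
    N22: 30+85 = 115 > 60
    N5: 90+85 = 175 > 150
Round 2 — N22, N5 trip offline.
  N22 sheds 115 MW to N11, N13, N23: 38 each (1 lost).
    N11: 40+38 = 78 > 70
    N13: 10+38 = 48 ≤ 90
    N23: 90+38 = 128 > 120
  N5 sheds 175 MW to N10, N11, N19, N23: 43 each (3 lost).
    N10: 40+43 = 83 > 60
    N11: 78+43 = 121 > 70
    N19: 20+43 = 63 ≤ 70
    N23: 128+43 = 171 > 120
Round 3 — N10, N11, N23 trip offline.
  N10 sheds 83 MW: no online neighbours, lost.
  N11 sheds 121 MW to N29: 121 each.
    N29: 80+121 = 201 > 110
  N23 sheds 171 MW: no online neighbours, lost.
Round 4 — N29 trips offline.
  N29 sheds 201 MW to N19: 201 each.
    N19: 63+201 = 264 > 70
Round 5 — N19 trips offline.
  N19 sheds 264 MW to N20: 264 each.
    N20: 70+264 = 334 > 120
Round 6 — N20 trips offline.
  N20 sheds 334 MW: no online neighbours, lost.
No further trips.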